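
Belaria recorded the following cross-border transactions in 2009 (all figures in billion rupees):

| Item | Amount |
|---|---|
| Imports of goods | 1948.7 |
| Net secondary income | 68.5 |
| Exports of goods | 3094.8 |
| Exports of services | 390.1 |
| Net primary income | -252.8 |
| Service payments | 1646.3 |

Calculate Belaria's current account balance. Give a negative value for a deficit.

Goods balance = 3094.8 - 1948.7 = 1146.1
Services balance = 390.1 - 1646.3 = -1256.2
Trade balance (goods + services) = 1146.1 + (-1256.2) = -110.1
Net primary income = -252.8
Net secondary income = 68.5
Current account = -110.1 + (-252.8) + 68.5 = -294.4

-294.4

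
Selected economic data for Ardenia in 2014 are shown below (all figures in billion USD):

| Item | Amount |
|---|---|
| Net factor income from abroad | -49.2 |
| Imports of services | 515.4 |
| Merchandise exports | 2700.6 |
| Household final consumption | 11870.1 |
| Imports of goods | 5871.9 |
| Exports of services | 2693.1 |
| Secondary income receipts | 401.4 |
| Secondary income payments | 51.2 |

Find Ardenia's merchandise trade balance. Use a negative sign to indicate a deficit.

Goods balance = 2700.6 - 5871.9 = -3171.3

-3171.3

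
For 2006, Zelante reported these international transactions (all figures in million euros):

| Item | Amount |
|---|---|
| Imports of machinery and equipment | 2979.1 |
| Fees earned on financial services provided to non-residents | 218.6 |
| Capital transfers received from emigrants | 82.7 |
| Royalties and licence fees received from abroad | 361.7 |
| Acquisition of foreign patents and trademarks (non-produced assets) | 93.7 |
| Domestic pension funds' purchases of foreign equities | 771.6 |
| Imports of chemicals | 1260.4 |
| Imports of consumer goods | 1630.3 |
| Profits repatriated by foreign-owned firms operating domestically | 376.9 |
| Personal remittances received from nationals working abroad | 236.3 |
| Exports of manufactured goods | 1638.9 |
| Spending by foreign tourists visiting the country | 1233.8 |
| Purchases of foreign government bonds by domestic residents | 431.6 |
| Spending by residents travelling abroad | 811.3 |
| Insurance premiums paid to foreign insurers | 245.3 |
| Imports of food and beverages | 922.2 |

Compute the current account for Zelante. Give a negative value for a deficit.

-4536.2

Goods: -922.2 - 2979.1 + 1638.9 - 1260.4 - 1630.3 = -5153.1
Services: -245.3 + 361.7 + 218.6 + 1233.8 - 811.3 = 757.5
Primary income: -376.9
Secondary income: 236.3
Current account = (-5153.1) + 757.5 + (-376.9) + 236.3 = -4536.2
(Excluded from the current account — capital account: capital transfers received from emigrants 82.7, acquisition of foreign patents and trademarks (non-produced assets) 93.7; financial account: domestic pension funds' purchases of foreign equities 771.6, purchases of foreign government bonds by domestic residents 431.6.)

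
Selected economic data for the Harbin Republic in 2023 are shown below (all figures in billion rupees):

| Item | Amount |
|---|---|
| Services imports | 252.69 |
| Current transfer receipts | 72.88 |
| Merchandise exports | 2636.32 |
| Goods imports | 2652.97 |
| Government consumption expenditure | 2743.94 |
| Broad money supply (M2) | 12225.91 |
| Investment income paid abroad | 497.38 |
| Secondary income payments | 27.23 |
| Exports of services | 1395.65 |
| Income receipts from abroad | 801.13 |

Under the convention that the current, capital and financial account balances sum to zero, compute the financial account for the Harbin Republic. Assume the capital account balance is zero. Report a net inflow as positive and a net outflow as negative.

-1475.71

Goods balance = 2636.32 - 2652.97 = -16.65
Services balance = 1395.65 - 252.69 = 1142.96
Trade balance (goods + services) = -16.65 + 1142.96 = 1126.31
Net primary income = 801.13 - 497.38 = 303.75
Net secondary income = 72.88 - 27.23 = 45.65
Current account = 1126.31 + 303.75 + 45.65 = 1475.71
Financial account = -(1475.71) = -1475.71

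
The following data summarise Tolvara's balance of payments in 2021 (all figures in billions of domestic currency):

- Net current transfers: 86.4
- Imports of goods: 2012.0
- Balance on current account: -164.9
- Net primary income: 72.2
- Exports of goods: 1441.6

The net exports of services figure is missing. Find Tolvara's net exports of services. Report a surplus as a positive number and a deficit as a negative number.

Current account = goods balance + services balance + net primary income + net secondary income
Sum of the known components = -411.8
Net exports of services = CA - (known components) = -164.9 - (-411.8) = 246.9

246.9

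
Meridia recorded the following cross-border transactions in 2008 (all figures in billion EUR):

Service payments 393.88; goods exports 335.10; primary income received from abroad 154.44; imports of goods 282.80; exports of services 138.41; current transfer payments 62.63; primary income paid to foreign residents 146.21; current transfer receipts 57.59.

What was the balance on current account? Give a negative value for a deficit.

Goods balance = 335.10 - 282.80 = 52.30
Services balance = 138.41 - 393.88 = -255.47
Trade balance (goods + services) = 52.30 + (-255.47) = -203.17
Net primary income = 154.44 - 146.21 = 8.23
Net secondary income = 57.59 - 62.63 = -5.04
Current account = -203.17 + 8.23 + (-5.04) = -199.98

-199.98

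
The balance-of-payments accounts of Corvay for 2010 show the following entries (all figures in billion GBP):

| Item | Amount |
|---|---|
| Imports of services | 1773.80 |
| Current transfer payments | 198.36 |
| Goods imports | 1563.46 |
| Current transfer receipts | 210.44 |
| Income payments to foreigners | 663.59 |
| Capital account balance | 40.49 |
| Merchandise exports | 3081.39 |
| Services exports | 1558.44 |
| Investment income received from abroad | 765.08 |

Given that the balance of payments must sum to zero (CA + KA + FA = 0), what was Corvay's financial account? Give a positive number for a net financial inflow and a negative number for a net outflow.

Goods balance = 3081.39 - 1563.46 = 1517.93
Services balance = 1558.44 - 1773.80 = -215.36
Trade balance (goods + services) = 1517.93 + (-215.36) = 1302.57
Net primary income = 765.08 - 663.59 = 101.49
Net secondary income = 210.44 - 198.36 = 12.08
Current account = 1302.57 + 101.49 + 12.08 = 1416.14
Financial account = -(1416.14 + 40.49) = -1456.63

-1456.63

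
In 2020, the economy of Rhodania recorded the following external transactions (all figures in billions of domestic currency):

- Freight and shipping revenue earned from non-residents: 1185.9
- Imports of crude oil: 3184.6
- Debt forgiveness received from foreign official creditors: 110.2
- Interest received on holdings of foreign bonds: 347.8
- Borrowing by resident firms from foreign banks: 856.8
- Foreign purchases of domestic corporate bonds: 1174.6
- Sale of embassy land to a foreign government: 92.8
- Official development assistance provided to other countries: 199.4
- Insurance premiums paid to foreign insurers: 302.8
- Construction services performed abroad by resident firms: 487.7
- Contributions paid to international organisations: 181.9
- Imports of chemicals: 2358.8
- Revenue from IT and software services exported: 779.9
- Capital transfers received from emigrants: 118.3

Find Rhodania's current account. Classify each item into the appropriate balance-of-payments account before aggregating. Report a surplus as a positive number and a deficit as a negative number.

-3426.2

Goods: -3184.6 - 2358.8 = -5543.4
Services: 1185.9 + 779.9 + 487.7 - 302.8 = 2150.7
Primary income: 347.8
Secondary income: -181.9 - 199.4 = -381.3
Current account = (-5543.4) + 2150.7 + 347.8 + (-381.3) = -3426.2
(Excluded from the current account — capital account: debt forgiveness received from foreign official creditors 110.2, sale of embassy land to a foreign government 92.8, capital transfers received from emigrants 118.3; financial account: borrowing by resident firms from foreign banks 856.8, foreign purchases of domestic corporate bonds 1174.6.)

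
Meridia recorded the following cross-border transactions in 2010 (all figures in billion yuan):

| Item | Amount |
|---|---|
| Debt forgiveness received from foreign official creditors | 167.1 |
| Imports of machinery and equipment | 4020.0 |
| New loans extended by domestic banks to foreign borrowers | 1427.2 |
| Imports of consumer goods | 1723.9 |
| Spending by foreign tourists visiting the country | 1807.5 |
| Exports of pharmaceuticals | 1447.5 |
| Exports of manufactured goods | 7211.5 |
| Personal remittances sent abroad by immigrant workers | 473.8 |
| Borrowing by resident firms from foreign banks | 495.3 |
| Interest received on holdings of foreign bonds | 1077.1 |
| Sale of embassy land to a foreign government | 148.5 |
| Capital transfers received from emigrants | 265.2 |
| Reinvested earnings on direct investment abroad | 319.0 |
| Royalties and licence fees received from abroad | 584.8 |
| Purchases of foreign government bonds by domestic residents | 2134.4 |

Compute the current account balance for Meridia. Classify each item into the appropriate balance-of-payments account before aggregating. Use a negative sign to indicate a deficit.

Goods: 7211.5 - 4020.0 + 1447.5 - 1723.9 = 2915.1
Services: 1807.5 + 584.8 = 2392.3
Primary income: 319.0 + 1077.1 = 1396.1
Secondary income: -473.8
Current account = 2915.1 + 2392.3 + 1396.1 + (-473.8) = 6229.7
(Excluded from the current account — capital account: debt forgiveness received from foreign official creditors 167.1, sale of embassy land to a foreign government 148.5, capital transfers received from emigrants 265.2; financial account: new loans extended by domestic banks to foreign borrowers 1427.2, borrowing by resident firms from foreign banks 495.3, purchases of foreign government bonds by domestic residents 2134.4.)

6229.7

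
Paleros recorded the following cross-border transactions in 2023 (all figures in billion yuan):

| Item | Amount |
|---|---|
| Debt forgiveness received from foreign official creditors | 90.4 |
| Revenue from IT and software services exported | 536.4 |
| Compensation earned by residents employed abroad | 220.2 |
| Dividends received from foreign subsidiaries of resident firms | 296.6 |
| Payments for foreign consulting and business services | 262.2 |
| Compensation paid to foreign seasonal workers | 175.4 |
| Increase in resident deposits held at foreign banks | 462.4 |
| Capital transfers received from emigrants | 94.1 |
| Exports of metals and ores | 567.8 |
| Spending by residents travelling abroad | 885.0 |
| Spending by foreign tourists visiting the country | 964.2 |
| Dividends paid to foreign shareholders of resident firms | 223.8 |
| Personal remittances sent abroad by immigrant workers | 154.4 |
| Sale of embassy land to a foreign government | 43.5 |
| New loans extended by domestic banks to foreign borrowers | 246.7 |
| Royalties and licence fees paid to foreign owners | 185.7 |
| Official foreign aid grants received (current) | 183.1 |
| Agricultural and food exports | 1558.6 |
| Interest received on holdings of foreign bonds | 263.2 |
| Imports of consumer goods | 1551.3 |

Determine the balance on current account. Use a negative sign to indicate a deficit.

Goods: -1551.3 + 567.8 + 1558.6 = 575.1
Services: -885.0 + 964.2 - 185.7 - 262.2 + 536.4 = 167.7
Primary income: 296.6 + 263.2 - 223.8 + 220.2 - 175.4 = 380.8
Secondary income: -154.4 + 183.1 = 28.7
Current account = 575.1 + 167.7 + 380.8 + 28.7 = 1152.3
(Excluded from the current account — capital account: debt forgiveness received from foreign official creditors 90.4, capital transfers received from emigrants 94.1, sale of embassy land to a foreign government 43.5; financial account: increase in resident deposits held at foreign banks 462.4, new loans extended by domestic banks to foreign borrowers 246.7.)

1152.3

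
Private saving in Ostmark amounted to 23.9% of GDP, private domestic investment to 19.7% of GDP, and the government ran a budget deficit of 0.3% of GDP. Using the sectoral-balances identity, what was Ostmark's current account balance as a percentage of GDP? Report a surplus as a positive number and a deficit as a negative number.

3.9

By the sectoral-balances identity, CA = (S_private - I) + (T - G).
Private balance = 23.9 - 19.7 = 4.2
Government balance (T - G) = -0.3
CA = 4.2 + (-0.3) = 3.9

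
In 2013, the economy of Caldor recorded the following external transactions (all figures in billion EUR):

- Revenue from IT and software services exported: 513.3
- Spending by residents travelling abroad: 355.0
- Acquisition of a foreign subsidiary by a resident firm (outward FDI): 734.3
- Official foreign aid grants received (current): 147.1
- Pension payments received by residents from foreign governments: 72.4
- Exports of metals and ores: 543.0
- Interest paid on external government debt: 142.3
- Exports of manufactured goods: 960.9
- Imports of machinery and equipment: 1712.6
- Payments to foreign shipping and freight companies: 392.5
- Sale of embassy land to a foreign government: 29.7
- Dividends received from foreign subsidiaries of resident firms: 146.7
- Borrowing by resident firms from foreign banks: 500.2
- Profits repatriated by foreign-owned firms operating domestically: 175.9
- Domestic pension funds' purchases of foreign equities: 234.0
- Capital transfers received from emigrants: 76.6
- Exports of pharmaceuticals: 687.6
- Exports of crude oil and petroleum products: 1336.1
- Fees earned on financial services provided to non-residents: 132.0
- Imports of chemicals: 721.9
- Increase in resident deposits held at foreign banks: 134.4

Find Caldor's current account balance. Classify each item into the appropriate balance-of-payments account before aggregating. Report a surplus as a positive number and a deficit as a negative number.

1038.9

Goods: 960.9 - 1712.6 + 543.0 + 1336.1 - 721.9 + 687.6 = 1093.1
Services: 513.3 - 355.0 - 392.5 + 132.0 = -102.2
Primary income: 146.7 - 175.9 - 142.3 = -171.5
Secondary income: 147.1 + 72.4 = 219.5
Current account = 1093.1 + (-102.2) + (-171.5) + 219.5 = 1038.9
(Excluded from the current account — financial account: acquisition of a foreign subsidiary by a resident firm (outward FDI) 734.3, borrowing by resident firms from foreign banks 500.2, domestic pension funds' purchases of foreign equities 234.0, increase in resident deposits held at foreign banks 134.4; capital account: sale of embassy land to a foreign government 29.7, capital transfers received from emigrants 76.6.)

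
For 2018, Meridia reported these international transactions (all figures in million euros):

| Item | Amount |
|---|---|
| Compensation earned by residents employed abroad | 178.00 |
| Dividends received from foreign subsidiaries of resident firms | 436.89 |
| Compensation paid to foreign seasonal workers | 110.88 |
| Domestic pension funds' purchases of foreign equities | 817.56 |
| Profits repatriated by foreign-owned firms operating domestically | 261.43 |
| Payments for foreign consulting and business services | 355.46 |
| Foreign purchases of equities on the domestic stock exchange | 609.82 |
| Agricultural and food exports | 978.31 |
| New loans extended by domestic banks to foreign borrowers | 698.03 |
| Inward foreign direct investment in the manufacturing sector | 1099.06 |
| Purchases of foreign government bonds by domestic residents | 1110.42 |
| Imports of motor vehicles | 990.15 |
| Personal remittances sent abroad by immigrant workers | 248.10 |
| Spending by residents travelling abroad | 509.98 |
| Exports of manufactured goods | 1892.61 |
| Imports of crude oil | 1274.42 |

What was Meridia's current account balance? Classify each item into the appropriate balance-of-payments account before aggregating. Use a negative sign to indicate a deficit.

-264.61

Goods: -1274.42 - 990.15 + 978.31 + 1892.61 = 606.35
Services: -509.98 - 355.46 = -865.44
Primary income: -110.88 - 261.43 + 436.89 + 178.00 = 242.58
Secondary income: -248.10
Current account = 606.35 + (-865.44) + 242.58 + (-248.10) = -264.61
(Excluded from the current account — financial account: domestic pension funds' purchases of foreign equities 817.56, foreign purchases of equities on the domestic stock exchange 609.82, new loans extended by domestic banks to foreign borrowers 698.03, inward foreign direct investment in the manufacturing sector 1099.06, purchases of foreign government bonds by domestic residents 1110.42.)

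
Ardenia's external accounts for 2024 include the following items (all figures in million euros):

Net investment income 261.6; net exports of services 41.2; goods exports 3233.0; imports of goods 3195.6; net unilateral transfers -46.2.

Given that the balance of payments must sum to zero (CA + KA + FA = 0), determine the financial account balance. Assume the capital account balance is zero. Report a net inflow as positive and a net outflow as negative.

Goods balance = 3233.0 - 3195.6 = 37.4
Services balance = 41.2
Trade balance (goods + services) = 37.4 + 41.2 = 78.6
Net primary income = 261.6
Net secondary income = -46.2
Current account = 78.6 + 261.6 + (-46.2) = 294.0
Financial account = -(294.0) = -294.0

-294.0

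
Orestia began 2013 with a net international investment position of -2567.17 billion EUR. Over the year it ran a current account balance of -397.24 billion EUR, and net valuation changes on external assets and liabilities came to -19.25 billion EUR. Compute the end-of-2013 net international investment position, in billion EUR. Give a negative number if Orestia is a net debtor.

-2983.66

Change in NIIP = current account + net valuation change = -397.24 + (-19.25) = -416.49
End-of-year NIIP = -2567.17 + (-416.49) = -2983.66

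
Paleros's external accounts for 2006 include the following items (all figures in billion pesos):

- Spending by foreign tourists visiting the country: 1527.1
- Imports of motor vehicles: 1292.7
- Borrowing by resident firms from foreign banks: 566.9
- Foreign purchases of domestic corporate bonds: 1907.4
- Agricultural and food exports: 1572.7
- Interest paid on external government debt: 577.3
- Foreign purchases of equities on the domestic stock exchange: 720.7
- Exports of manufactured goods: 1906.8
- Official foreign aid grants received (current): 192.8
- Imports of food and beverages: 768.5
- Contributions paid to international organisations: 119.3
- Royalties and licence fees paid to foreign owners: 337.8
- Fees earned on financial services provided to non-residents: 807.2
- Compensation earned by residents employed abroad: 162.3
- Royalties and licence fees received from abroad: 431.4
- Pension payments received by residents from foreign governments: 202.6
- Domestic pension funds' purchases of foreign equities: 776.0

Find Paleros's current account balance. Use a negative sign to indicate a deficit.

Goods: -1292.7 + 1572.7 - 768.5 + 1906.8 = 1418.3
Services: 1527.1 - 337.8 + 431.4 + 807.2 = 2427.9
Primary income: 162.3 - 577.3 = -415.0
Secondary income: 202.6 - 119.3 + 192.8 = 276.1
Current account = 1418.3 + 2427.9 + (-415.0) + 276.1 = 3707.3
(Excluded from the current account — financial account: borrowing by resident firms from foreign banks 566.9, foreign purchases of domestic corporate bonds 1907.4, foreign purchases of equities on the domestic stock exchange 720.7, domestic pension funds' purchases of foreign equities 776.0.)

3707.3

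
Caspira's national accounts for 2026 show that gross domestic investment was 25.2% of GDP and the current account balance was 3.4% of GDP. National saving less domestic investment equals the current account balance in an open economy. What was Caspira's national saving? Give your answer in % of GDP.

28.6

S = I + CA = 25.2 + 3.4 = 28.6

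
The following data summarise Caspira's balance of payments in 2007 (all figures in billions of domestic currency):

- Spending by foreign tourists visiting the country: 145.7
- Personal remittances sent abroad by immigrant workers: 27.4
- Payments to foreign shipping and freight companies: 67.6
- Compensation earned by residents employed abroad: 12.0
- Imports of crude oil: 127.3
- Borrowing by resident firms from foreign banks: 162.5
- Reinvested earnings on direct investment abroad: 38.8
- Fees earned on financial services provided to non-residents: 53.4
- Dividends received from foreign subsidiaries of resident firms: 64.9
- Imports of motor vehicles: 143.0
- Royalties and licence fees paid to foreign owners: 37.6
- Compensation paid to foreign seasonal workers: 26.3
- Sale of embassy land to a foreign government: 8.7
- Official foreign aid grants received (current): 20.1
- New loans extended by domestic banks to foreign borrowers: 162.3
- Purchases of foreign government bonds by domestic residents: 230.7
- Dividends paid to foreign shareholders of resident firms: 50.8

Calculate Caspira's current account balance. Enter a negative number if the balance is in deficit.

-145.1

Goods: -127.3 - 143.0 = -270.3
Services: -37.6 + 145.7 - 67.6 + 53.4 = 93.9
Primary income: 64.9 - 50.8 + 38.8 + 12.0 - 26.3 = 38.6
Secondary income: 20.1 - 27.4 = -7.3
Current account = (-270.3) + 93.9 + 38.6 + (-7.3) = -145.1
(Excluded from the current account — financial account: borrowing by resident firms from foreign banks 162.5, new loans extended by domestic banks to foreign borrowers 162.3, purchases of foreign government bonds by domestic residents 230.7; capital account: sale of embassy land to a foreign government 8.7.)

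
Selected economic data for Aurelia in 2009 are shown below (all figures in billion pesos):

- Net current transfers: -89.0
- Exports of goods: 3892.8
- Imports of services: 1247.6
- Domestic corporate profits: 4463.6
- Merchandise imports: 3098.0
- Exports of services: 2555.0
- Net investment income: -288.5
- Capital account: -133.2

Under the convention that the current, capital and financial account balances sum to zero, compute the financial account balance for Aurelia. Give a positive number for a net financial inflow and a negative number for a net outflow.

-1591.5

Goods balance = 3892.8 - 3098.0 = 794.8
Services balance = 2555.0 - 1247.6 = 1307.4
Trade balance (goods + services) = 794.8 + 1307.4 = 2102.2
Net primary income = -288.5
Net secondary income = -89.0
Current account = 2102.2 + (-288.5) + (-89.0) = 1724.7
Financial account = -(1724.7 + (-133.2)) = -1591.5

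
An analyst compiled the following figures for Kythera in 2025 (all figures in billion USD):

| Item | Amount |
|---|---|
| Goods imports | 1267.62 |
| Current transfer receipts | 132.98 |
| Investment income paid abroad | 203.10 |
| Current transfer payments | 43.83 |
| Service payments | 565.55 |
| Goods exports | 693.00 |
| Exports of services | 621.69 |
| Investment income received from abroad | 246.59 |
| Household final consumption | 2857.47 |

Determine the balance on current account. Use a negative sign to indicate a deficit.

-385.84

Goods balance = 693.00 - 1267.62 = -574.62
Services balance = 621.69 - 565.55 = 56.14
Trade balance (goods + services) = -574.62 + 56.14 = -518.48
Net primary income = 246.59 - 203.10 = 43.49
Net secondary income = 132.98 - 43.83 = 89.15
Current account = -518.48 + 43.49 + 89.15 = -385.84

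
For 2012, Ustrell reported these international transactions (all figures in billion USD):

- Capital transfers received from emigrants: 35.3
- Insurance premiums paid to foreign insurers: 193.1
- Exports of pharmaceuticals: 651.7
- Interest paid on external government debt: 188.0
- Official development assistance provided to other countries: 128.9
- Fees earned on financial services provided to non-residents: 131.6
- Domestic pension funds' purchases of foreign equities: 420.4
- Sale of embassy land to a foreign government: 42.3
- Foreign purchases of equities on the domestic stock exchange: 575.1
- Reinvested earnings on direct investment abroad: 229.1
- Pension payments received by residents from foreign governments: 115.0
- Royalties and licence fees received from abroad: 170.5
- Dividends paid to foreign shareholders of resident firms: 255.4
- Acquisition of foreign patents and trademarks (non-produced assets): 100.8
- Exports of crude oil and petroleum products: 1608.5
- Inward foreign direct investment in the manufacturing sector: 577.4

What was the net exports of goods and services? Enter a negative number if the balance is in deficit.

Goods: 651.7 + 1608.5 = 2260.2
Services: -193.1 + 131.6 + 170.5 = 109.0
Trade balance = 2260.2 + 109.0 = 2369.2
(Excluded from the trade balance — capital account: capital transfers received from emigrants 35.3, sale of embassy land to a foreign government 42.3, acquisition of foreign patents and trademarks (non-produced assets) 100.8; primary income: interest paid on external government debt 188.0, reinvested earnings on direct investment abroad 229.1, dividends paid to foreign shareholders of resident firms 255.4; secondary income: official development assistance provided to other countries 128.9, pension payments received by residents from foreign governments 115.0; financial account: domestic pension funds' purchases of foreign equities 420.4, foreign purchases of equities on the domestic stock exchange 575.1, inward foreign direct investment in the manufacturing sector 577.4.)

2369.2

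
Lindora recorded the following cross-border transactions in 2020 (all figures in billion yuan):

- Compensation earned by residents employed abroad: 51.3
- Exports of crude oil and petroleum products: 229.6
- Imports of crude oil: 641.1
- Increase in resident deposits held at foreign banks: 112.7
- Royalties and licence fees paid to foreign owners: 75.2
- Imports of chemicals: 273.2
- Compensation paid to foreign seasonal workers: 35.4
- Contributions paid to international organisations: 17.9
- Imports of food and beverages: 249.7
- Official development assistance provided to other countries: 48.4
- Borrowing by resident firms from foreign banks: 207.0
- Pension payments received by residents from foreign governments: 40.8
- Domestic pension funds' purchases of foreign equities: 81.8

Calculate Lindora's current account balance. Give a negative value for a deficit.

-1019.2

Goods: -273.2 + 229.6 - 249.7 - 641.1 = -934.4
Services: -75.2
Primary income: -35.4 + 51.3 = 15.9
Secondary income: -17.9 + 40.8 - 48.4 = -25.5
Current account = (-934.4) + (-75.2) + 15.9 + (-25.5) = -1019.2
(Excluded from the current account — financial account: increase in resident deposits held at foreign banks 112.7, borrowing by resident firms from foreign banks 207.0, domestic pension funds' purchases of foreign equities 81.8.)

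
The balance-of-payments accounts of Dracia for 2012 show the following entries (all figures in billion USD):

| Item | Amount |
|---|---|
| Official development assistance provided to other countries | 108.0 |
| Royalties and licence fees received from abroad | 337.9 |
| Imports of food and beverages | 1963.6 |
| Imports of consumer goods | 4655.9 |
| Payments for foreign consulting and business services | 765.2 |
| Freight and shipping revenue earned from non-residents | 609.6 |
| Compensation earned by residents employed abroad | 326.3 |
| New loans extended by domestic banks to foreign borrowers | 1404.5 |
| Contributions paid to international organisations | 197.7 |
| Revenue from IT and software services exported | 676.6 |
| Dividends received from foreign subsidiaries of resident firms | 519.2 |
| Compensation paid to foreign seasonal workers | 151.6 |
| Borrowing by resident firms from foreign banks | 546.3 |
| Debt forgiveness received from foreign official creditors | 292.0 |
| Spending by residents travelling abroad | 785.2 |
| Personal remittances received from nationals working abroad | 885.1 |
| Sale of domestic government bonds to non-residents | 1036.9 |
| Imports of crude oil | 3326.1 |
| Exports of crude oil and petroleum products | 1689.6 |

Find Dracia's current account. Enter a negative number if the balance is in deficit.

-6909.0

Goods: -3326.1 - 1963.6 + 1689.6 - 4655.9 = -8256.0
Services: 676.6 + 337.9 - 765.2 - 785.2 + 609.6 = 73.7
Primary income: -151.6 + 519.2 + 326.3 = 693.9
Secondary income: -108.0 - 197.7 + 885.1 = 579.4
Current account = (-8256.0) + 73.7 + 693.9 + 579.4 = -6909.0
(Excluded from the current account — financial account: new loans extended by domestic banks to foreign borrowers 1404.5, borrowing by resident firms from foreign banks 546.3, sale of domestic government bonds to non-residents 1036.9; capital account: debt forgiveness received from foreign official creditors 292.0.)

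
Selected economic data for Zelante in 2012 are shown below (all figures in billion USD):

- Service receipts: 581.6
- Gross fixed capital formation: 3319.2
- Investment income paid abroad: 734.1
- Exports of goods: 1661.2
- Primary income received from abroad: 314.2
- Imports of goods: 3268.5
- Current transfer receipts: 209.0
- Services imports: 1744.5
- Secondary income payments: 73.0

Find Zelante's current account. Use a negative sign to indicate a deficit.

-3054.1

Goods balance = 1661.2 - 3268.5 = -1607.3
Services balance = 581.6 - 1744.5 = -1162.9
Trade balance (goods + services) = -1607.3 + (-1162.9) = -2770.2
Net primary income = 314.2 - 734.1 = -419.9
Net secondary income = 209.0 - 73.0 = 136.0
Current account = -2770.2 + (-419.9) + 136.0 = -3054.1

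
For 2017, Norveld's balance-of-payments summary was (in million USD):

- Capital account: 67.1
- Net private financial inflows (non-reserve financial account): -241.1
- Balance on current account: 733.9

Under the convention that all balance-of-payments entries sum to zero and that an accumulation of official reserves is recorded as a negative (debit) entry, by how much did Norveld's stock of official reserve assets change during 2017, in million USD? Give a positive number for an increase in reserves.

559.9

Official reserve transactions balance = -(733.9 + 67.1 + (-241.1)) = -559.9
An accumulation of reserves is recorded as a debit (negative entry), so the change in the stock of reserves is the negative of that balance.
Change in official reserves = -(-559.9) = 559.9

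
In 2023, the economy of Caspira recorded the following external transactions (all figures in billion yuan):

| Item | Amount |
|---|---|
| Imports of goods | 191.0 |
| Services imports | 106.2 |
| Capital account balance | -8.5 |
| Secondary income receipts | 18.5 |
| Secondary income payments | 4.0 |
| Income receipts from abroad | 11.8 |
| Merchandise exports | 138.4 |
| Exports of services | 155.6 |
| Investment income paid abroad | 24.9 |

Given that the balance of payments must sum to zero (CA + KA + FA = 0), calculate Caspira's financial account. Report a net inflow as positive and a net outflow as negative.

10.3

Goods balance = 138.4 - 191.0 = -52.6
Services balance = 155.6 - 106.2 = 49.4
Trade balance (goods + services) = -52.6 + 49.4 = -3.2
Net primary income = 11.8 - 24.9 = -13.1
Net secondary income = 18.5 - 4.0 = 14.5
Current account = -3.2 + (-13.1) + 14.5 = -1.8
Financial account = -(-1.8 + (-8.5)) = 10.3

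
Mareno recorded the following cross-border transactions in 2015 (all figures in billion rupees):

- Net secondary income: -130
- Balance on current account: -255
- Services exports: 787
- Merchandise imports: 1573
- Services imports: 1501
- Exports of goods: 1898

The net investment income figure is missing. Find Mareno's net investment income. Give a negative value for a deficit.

Current account = goods balance + services balance + net primary income + net secondary income
Sum of the known components = -519
Net investment income = CA - (known components) = -255 - (-519) = 264

264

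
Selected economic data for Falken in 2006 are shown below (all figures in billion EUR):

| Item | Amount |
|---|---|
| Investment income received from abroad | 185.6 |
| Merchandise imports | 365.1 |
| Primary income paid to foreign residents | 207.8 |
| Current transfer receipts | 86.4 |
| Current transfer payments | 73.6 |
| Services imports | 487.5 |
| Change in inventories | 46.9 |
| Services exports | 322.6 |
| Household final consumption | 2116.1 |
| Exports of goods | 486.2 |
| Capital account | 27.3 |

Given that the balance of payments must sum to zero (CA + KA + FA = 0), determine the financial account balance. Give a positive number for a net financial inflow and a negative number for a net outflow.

Goods balance = 486.2 - 365.1 = 121.1
Services balance = 322.6 - 487.5 = -164.9
Trade balance (goods + services) = 121.1 + (-164.9) = -43.8
Net primary income = 185.6 - 207.8 = -22.2
Net secondary income = 86.4 - 73.6 = 12.8
Current account = -43.8 + (-22.2) + 12.8 = -53.2
Financial account = -(-53.2 + 27.3) = 25.9

25.9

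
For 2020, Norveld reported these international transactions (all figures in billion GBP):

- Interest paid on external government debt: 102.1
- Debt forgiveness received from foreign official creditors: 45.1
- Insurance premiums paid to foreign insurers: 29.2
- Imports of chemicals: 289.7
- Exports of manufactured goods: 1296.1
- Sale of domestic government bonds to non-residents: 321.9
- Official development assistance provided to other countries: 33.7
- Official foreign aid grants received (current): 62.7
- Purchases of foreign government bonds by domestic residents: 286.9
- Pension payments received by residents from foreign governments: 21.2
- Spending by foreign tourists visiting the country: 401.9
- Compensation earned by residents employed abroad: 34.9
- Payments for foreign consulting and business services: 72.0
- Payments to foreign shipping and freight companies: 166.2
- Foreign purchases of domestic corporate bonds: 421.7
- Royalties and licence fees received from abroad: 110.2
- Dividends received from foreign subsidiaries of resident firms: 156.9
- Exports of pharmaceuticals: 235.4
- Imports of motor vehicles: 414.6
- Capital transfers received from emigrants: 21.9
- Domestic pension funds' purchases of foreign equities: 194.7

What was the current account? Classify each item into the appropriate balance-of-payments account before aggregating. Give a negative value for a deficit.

Goods: 235.4 - 414.6 + 1296.1 - 289.7 = 827.2
Services: 110.2 - 29.2 - 166.2 - 72.0 + 401.9 = 244.7
Primary income: 34.9 - 102.1 + 156.9 = 89.7
Secondary income: 21.2 + 62.7 - 33.7 = 50.2
Current account = 827.2 + 244.7 + 89.7 + 50.2 = 1211.8
(Excluded from the current account — capital account: debt forgiveness received from foreign official creditors 45.1, capital transfers received from emigrants 21.9; financial account: sale of domestic government bonds to non-residents 321.9, purchases of foreign government bonds by domestic residents 286.9, foreign purchases of domestic corporate bonds 421.7, domestic pension funds' purchases of foreign equities 194.7.)

1211.8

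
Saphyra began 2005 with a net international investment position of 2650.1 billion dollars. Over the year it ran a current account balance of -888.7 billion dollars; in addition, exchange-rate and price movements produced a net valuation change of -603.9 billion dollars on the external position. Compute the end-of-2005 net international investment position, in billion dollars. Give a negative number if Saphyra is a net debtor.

Change in NIIP = current account + net valuation change = -888.7 + (-603.9) = -1492.6
End-of-year NIIP = 2650.1 + (-1492.6) = 1157.5

1157.5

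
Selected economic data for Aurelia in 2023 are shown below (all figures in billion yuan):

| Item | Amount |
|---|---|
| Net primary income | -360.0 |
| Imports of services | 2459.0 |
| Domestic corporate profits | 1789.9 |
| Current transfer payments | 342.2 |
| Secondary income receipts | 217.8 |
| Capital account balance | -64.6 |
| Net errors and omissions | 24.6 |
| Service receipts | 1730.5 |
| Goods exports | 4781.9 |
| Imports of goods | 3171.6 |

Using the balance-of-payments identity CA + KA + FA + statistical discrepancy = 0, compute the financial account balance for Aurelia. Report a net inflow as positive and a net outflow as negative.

Goods balance = 4781.9 - 3171.6 = 1610.3
Services balance = 1730.5 - 2459.0 = -728.5
Trade balance (goods + services) = 1610.3 + (-728.5) = 881.8
Net primary income = -360.0
Net secondary income = 217.8 - 342.2 = -124.4
Current account = 881.8 + (-360.0) + (-124.4) = 397.4
Financial account = -(397.4 + (-64.6) + 24.6) = -357.4

-357.4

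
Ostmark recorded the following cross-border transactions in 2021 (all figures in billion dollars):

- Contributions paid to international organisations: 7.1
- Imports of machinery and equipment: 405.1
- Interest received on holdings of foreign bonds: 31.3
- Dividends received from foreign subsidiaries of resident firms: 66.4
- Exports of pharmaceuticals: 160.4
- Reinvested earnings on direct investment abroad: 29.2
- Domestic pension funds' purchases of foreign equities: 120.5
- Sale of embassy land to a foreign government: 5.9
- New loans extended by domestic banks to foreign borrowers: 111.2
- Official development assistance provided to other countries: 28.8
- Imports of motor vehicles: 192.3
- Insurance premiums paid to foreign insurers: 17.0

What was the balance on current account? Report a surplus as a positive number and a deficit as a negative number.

Goods: -192.3 + 160.4 - 405.1 = -437.0
Services: -17.0
Primary income: 29.2 + 31.3 + 66.4 = 126.9
Secondary income: -28.8 - 7.1 = -35.9
Current account = (-437.0) + (-17.0) + 126.9 + (-35.9) = -363.0
(Excluded from the current account — financial account: domestic pension funds' purchases of foreign equities 120.5, new loans extended by domestic banks to foreign borrowers 111.2; capital account: sale of embassy land to a foreign government 5.9.)

-363.0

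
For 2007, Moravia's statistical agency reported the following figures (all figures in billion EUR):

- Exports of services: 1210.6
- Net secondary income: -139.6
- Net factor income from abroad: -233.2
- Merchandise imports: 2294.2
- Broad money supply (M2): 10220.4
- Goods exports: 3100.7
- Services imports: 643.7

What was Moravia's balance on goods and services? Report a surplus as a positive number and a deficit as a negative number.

Goods balance = 3100.7 - 2294.2 = 806.5
Services balance = 1210.6 - 643.7 = 566.9
Trade balance (goods + services) = 806.5 + 566.9 = 1373.4

1373.4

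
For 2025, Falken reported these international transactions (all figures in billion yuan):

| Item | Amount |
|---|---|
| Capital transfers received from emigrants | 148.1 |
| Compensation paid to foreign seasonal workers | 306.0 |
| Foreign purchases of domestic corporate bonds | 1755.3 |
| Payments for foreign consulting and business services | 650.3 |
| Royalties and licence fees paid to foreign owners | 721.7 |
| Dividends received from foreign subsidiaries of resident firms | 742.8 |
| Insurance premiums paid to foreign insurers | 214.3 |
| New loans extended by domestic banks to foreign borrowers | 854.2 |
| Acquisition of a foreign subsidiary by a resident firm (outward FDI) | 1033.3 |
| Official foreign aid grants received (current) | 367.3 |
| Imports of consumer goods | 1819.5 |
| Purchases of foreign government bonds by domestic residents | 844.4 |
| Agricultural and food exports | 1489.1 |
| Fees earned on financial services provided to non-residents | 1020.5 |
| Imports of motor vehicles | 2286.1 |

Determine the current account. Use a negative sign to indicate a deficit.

Goods: 1489.1 - 2286.1 - 1819.5 = -2616.5
Services: -721.7 - 650.3 - 214.3 + 1020.5 = -565.8
Primary income: -306.0 + 742.8 = 436.8
Secondary income: 367.3
Current account = (-2616.5) + (-565.8) + 436.8 + 367.3 = -2378.2
(Excluded from the current account — capital account: capital transfers received from emigrants 148.1; financial account: foreign purchases of domestic corporate bonds 1755.3, new loans extended by domestic banks to foreign borrowers 854.2, acquisition of a foreign subsidiary by a resident firm (outward FDI) 1033.3, purchases of foreign government bonds by domestic residents 844.4.)

-2378.2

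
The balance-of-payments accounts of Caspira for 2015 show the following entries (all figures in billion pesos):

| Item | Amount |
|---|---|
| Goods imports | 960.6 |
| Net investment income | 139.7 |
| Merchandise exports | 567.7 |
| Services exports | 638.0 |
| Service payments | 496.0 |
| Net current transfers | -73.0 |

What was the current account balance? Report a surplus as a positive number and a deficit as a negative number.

Goods balance = 567.7 - 960.6 = -392.9
Services balance = 638.0 - 496.0 = 142.0
Trade balance (goods + services) = -392.9 + 142.0 = -250.9
Net primary income = 139.7
Net secondary income = -73.0
Current account = -250.9 + 139.7 + (-73.0) = -184.2

-184.2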